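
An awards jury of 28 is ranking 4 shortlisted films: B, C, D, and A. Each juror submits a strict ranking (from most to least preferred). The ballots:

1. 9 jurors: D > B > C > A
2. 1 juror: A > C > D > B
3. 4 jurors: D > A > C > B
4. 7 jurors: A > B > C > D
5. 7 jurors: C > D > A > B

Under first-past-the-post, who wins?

First-place votes: B 0, C 7, D 13, A 8.
D has the most first-place votes.

D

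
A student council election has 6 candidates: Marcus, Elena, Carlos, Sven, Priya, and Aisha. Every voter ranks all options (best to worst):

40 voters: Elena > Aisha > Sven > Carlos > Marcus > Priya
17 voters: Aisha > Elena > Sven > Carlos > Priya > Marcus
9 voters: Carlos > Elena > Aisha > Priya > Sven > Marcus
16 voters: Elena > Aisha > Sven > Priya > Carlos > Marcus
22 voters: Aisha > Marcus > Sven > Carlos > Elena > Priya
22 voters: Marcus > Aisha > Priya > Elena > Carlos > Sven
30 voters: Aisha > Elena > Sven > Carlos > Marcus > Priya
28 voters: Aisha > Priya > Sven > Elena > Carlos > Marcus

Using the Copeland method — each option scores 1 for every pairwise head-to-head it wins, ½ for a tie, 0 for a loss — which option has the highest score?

Marcus: beats Priya; loses to Elena, Carlos, Sven, and Aisha → score 1.
Elena: beats Marcus, Carlos, Sven, and Priya; loses to Aisha → score 4.
Carlos: beats Marcus and Priya; loses to Elena, Sven, and Aisha → score 2.
Sven: beats Marcus, Carlos, and Priya; loses to Elena and Aisha → score 3.
Priya: loses to Marcus, Elena, Carlos, Sven, and Aisha → score 0.
Aisha: beats Marcus, Elena, Carlos, Sven, and Priya → score 5.
Aisha has the best pairwise record.

Aisha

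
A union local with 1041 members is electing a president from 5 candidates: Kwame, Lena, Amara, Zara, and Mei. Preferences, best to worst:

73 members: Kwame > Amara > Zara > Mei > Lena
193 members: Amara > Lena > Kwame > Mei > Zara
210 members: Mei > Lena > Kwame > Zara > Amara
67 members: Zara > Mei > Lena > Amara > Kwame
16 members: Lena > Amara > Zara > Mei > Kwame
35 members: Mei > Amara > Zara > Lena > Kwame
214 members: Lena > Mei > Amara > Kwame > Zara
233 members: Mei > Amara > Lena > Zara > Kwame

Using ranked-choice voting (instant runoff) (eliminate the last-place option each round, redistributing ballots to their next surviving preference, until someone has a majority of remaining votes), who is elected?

Round 1: Kwame 73, Lena 230, Amara 193, Zara 67, Mei 478. Eliminate Zara.
Round 2: Kwame 73, Lena 230, Amara 193, Mei 545. Mei has a majority.

Mei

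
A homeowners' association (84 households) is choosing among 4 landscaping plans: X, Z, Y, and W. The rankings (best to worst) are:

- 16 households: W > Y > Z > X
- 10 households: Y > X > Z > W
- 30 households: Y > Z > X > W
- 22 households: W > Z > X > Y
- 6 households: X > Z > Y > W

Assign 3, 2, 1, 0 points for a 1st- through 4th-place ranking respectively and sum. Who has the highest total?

X: 16·0 + 10·2 + 30·1 + 22·1 + 6·3 = 90
Z: 16·1 + 10·1 + 30·2 + 22·2 + 6·2 = 142
Y: 16·2 + 10·3 + 30·3 + 22·0 + 6·1 = 158
W: 16·3 + 10·0 + 30·0 + 22·3 + 6·0 = 114
Y has the highest Borda score (158).

Y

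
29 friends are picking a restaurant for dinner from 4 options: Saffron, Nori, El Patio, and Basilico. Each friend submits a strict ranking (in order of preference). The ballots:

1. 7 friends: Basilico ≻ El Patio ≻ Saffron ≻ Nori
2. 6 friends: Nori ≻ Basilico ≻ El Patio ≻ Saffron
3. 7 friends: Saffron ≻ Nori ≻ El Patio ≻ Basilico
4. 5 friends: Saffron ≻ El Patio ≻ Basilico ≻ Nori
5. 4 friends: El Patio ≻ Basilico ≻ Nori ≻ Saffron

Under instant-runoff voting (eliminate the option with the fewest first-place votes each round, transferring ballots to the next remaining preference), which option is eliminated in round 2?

Round 1: Saffron 12, Nori 6, El Patio 4, Basilico 7. Eliminate El Patio.
Round 2: Saffron 12, Nori 6, Basilico 11. Eliminate Nori.

Nori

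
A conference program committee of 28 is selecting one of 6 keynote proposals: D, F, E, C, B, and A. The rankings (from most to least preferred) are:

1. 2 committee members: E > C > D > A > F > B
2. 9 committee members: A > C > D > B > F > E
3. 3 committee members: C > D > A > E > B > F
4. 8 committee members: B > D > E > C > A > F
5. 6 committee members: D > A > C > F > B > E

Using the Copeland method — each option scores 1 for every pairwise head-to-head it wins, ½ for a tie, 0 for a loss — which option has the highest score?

D: beats F, E, B, and A; ties C → score 4.5.
F: beats E; loses to D, C, B, and A → score 1.
E: loses to D, F, C, B, and A → score 0.
C: beats F, E, and B; ties D; loses to A → score 3.5.
B: beats F and E; loses to D, C, and A → score 2.
A: beats F, E, C, and B; loses to D → score 4.
D has the best pairwise record.

D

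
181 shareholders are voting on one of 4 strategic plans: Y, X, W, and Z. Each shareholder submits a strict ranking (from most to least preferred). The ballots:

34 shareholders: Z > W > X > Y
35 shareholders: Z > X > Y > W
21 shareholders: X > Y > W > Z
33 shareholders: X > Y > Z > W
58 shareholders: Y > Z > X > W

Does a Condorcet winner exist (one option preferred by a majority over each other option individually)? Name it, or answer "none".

none

Checking pairwise contests:
X beats Y 123–58.
Z beats X 127–54.
Y beats W 147–34.
Y beats Z 112–69.
Every option loses at least one head-to-head, so there is no Condorcet winner.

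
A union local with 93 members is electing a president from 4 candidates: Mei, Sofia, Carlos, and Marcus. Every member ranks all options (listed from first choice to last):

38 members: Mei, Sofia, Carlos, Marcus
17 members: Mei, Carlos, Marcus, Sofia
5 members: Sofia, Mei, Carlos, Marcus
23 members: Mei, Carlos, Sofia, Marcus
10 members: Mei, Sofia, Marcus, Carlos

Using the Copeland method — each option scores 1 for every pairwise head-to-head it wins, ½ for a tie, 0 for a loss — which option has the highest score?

Mei

Mei: beats Sofia, Carlos, and Marcus → score 3.
Sofia: beats Carlos and Marcus; loses to Mei → score 2.
Carlos: beats Marcus; loses to Mei and Sofia → score 1.
Marcus: loses to Mei, Sofia, and Carlos → score 0.
Mei has the best pairwise record.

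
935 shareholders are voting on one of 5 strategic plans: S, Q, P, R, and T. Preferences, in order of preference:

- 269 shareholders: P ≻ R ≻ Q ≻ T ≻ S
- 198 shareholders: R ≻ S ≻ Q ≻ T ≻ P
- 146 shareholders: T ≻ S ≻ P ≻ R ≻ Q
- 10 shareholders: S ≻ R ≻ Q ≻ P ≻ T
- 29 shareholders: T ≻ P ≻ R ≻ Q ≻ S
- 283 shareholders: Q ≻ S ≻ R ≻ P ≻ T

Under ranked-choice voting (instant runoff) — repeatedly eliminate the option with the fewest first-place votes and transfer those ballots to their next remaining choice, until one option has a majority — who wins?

Round 1: S 10, Q 283, P 269, R 198, T 175. Eliminate S.
Round 2: Q 283, P 269, R 208, T 175. Eliminate T.
Round 3: Q 283, P 444, R 208. Eliminate R.
Round 4: Q 491, P 444. Q has a majority.

Q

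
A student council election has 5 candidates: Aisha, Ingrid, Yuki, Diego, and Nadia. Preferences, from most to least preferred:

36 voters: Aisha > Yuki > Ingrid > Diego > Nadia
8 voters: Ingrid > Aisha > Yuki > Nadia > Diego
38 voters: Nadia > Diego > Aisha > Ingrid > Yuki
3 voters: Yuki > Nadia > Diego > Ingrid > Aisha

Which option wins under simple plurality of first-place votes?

Nadia

First-place votes: Aisha 36, Ingrid 8, Yuki 3, Diego 0, Nadia 38.
Nadia has the most first-place votes.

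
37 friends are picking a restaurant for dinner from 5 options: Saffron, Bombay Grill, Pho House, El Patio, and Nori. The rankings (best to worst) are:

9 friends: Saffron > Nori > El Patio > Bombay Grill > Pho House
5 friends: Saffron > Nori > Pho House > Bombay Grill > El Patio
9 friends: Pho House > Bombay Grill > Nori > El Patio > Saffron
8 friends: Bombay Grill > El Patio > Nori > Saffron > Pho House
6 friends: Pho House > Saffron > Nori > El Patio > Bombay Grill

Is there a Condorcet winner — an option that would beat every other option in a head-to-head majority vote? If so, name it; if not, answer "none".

Saffron vs Bombay Grill: 20–17 for Saffron.
Saffron vs Pho House: 22–15 for Saffron.
Saffron vs El Patio: 20–17 for Saffron.
Saffron vs Nori: 20–17 for Saffron.
Saffron beats every other option head-to-head.

Saffron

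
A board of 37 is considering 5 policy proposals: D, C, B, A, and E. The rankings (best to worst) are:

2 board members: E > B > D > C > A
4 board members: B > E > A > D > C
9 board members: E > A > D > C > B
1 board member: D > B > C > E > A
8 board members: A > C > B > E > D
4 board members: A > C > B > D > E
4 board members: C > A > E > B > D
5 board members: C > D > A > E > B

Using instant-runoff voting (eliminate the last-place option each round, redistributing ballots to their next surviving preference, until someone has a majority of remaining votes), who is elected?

A

Round 1: D 1, C 9, B 4, A 12, E 11. Eliminate D.
Round 2: C 9, B 5, A 12, E 11. Eliminate B.
Round 3: C 10, A 12, E 15. Eliminate C.
Round 4: A 21, E 16. A has a majority.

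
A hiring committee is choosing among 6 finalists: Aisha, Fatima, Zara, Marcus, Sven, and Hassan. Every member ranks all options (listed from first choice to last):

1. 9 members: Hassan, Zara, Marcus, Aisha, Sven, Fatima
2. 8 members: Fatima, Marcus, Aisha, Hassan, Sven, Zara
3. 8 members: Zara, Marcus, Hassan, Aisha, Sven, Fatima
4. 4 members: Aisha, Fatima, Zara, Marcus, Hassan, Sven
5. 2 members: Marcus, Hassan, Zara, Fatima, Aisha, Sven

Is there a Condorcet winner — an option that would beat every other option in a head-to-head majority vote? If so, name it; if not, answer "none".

none

Checking pairwise contests:
Zara beats Aisha 19–12.
Aisha beats Fatima 21–10.
Hassan beats Zara 19–12.
Zara beats Marcus 21–10.
Aisha beats Sven 31–0.
Marcus beats Hassan 22–9.
Every option loses at least one head-to-head, so there is no Condorcet winner.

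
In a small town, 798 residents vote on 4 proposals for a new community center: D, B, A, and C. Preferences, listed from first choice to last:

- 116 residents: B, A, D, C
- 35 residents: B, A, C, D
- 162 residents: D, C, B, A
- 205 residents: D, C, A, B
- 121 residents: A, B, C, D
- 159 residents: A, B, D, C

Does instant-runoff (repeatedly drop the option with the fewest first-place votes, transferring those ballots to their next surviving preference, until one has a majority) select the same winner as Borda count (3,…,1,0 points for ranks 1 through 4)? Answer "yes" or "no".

no

Instant-runoff — R1 D 367, B 151, A 280, C 0 (C out); R2 D 367, B 151, A 280 (B out); R3 D 367, A 431 (A winner). Winner: A.
Borda — scores: D 1376, B 1175, A 1347, C 890. Winner: D.
The two methods disagree.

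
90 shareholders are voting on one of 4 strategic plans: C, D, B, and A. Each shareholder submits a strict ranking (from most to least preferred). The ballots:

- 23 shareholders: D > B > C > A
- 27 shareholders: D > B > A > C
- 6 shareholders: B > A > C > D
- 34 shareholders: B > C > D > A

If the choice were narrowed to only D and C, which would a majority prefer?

D

Voters preferring D to C: 50; preferring C to D: 40.
D wins the head-to-head.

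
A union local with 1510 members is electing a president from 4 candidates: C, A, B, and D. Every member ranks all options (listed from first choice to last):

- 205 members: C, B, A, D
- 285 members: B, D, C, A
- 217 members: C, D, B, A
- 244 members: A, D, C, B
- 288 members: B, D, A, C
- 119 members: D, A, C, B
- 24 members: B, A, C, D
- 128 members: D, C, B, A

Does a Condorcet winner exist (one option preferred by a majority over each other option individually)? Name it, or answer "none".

none

Checking pairwise contests:
D beats C 1064–446.
C beats A 835–675.
C beats B 913–597.
B beats D 802–708.
Every option loses at least one head-to-head, so there is no Condorcet winner.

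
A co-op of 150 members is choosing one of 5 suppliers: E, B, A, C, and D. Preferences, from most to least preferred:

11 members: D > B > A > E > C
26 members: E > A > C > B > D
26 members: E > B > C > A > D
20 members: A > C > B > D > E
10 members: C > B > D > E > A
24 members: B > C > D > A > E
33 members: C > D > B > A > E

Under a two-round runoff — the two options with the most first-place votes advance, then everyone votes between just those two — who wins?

Round 1 first-place votes: E 52, B 24, A 20, C 43, D 11.
E and C advance.
Runoff: E is preferred to C by 63 voters; C by 87.
C wins the runoff.

C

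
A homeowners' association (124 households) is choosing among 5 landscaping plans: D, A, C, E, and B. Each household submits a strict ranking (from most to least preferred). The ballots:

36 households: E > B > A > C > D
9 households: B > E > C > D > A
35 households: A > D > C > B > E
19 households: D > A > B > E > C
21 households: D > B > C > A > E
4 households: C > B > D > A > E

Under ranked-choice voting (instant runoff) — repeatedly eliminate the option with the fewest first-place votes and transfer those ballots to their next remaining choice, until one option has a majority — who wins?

D

Round 1: D 40, A 35, C 4, E 36, B 9. Eliminate C.
Round 2: D 40, A 35, E 36, B 13. Eliminate B.
Round 3: D 44, A 35, E 45. Eliminate A.
Round 4: D 79, E 45. D has a majority.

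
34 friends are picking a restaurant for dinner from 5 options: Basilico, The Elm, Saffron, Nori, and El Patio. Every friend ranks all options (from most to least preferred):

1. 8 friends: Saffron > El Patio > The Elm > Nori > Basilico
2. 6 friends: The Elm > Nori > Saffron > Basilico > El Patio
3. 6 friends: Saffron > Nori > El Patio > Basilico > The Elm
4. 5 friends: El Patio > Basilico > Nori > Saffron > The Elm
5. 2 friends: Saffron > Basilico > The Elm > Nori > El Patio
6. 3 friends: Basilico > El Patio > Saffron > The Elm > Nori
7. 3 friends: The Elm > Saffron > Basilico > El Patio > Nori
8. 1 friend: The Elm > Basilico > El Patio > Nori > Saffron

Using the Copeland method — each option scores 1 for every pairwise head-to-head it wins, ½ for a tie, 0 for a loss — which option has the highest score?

Saffron

Basilico: loses to The Elm, Saffron, Nori, and El Patio → score 0.
The Elm: beats Basilico and Nori; loses to Saffron and El Patio → score 2.
Saffron: beats Basilico, The Elm, Nori, and El Patio → score 4.
Nori: beats Basilico; loses to The Elm, Saffron, and El Patio → score 1.
El Patio: beats Basilico, The Elm, and Nori; loses to Saffron → score 3.
Saffron has the best pairwise record.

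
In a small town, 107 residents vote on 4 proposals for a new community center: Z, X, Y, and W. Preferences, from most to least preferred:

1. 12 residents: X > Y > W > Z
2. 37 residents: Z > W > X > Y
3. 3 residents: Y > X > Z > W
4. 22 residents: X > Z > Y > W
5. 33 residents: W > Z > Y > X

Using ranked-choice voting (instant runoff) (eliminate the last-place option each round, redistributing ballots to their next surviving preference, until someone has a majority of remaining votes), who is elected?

Z

Round 1: Z 37, X 34, Y 3, W 33. Eliminate Y.
Round 2: Z 37, X 37, W 33. Eliminate W.
Round 3: Z 70, X 37. Z has a majority.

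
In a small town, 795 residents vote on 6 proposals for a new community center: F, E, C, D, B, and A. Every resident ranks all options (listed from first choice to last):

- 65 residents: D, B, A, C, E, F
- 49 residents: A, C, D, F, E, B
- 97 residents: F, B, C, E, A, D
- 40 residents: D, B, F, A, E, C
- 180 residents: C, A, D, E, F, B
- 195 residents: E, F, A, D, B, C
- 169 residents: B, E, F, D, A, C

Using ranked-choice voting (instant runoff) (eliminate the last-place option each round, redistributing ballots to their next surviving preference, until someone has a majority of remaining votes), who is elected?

Round 1: F 97, E 195, C 180, D 105, B 169, A 49. Eliminate A.
Round 2: F 97, E 195, C 229, D 105, B 169. Eliminate F.
Round 3: E 195, C 229, D 105, B 266. Eliminate D.
Round 4: E 195, C 229, B 371. Eliminate E.
Round 5: C 229, B 566. B has a majority.

B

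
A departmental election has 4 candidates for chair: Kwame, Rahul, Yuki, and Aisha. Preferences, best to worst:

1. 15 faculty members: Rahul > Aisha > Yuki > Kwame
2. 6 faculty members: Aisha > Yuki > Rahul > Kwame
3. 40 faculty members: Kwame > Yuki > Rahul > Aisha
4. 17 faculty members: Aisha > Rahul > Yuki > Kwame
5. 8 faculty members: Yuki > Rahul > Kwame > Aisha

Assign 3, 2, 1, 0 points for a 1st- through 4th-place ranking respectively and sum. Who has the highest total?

Yuki

Kwame: 15·0 + 6·0 + 40·3 + 17·0 + 8·1 = 128
Rahul: 15·3 + 6·1 + 40·1 + 17·2 + 8·2 = 141
Yuki: 15·1 + 6·2 + 40·2 + 17·1 + 8·3 = 148
Aisha: 15·2 + 6·3 + 40·0 + 17·3 + 8·0 = 99
Yuki has the highest Borda score (148).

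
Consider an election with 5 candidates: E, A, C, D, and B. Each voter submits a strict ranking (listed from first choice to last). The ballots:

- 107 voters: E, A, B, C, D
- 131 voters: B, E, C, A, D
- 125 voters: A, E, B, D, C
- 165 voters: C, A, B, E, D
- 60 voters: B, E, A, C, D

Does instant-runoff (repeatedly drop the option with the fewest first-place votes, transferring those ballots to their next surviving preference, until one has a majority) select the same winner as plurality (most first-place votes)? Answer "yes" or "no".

Instant-runoff — R1 E 107, A 125, C 165, D 0, B 191 (D out); R2 E 107, A 125, C 165, B 191 (E out); R3 A 232, C 165, B 191 (C out); R4 A 397, B 191 (A winner). Winner: A.
Plurality — first-place votes: E 107, A 125, C 165, D 0, B 191. Winner: B.
The two methods disagree.

no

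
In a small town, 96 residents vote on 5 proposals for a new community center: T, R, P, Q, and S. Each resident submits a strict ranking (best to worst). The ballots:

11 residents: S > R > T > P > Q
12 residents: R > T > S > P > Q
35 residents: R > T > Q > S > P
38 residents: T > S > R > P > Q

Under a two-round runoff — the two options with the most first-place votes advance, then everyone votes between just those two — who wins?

R

Round 1 first-place votes: T 38, R 47, P 0, Q 0, S 11.
R and T advance.
Runoff: R is preferred to T by 58 voters; T by 38.
R wins the runoff.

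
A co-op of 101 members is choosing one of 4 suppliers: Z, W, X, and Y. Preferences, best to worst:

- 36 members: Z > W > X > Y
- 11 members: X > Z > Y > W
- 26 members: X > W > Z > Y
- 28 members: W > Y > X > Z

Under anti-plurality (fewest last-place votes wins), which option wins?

Last-place votes: Z 28, W 11, X 0, Y 62.
X is ranked last by the fewest voters, so X wins.

X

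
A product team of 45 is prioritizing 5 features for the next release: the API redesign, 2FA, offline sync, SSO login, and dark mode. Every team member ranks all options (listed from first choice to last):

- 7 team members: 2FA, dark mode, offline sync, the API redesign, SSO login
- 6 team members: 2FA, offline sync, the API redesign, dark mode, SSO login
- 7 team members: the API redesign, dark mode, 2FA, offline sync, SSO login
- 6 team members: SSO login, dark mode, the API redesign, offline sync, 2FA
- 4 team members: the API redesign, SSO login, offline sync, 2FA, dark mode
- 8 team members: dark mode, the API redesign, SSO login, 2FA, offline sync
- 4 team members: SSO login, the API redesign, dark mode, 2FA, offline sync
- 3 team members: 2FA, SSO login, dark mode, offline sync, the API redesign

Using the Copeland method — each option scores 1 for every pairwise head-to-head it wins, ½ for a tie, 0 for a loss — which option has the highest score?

dark mode

the API redesign: beats 2FA, offline sync, and SSO login; loses to dark mode → score 3.
2FA: beats offline sync and SSO login; loses to the API redesign and dark mode → score 2.
offline sync: loses to the API redesign, 2FA, SSO login, and dark mode → score 0.
SSO login: beats offline sync; loses to the API redesign, 2FA, and dark mode → score 1.
dark mode: beats the API redesign, 2FA, offline sync, and SSO login → score 4.
dark mode has the best pairwise record.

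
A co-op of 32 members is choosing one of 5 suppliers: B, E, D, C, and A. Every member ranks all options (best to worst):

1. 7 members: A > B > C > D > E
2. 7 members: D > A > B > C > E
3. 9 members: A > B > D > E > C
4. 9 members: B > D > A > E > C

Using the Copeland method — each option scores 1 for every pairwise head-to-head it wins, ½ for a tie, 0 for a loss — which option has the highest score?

A

B: beats E, D, and C; loses to A → score 3.
E: beats C; loses to B, D, and A → score 1.
D: beats E and C; ties A; loses to B → score 2.5.
C: loses to B, E, D, and A → score 0.
A: beats B, E, and C; ties D → score 3.5.
A has the best pairwise record.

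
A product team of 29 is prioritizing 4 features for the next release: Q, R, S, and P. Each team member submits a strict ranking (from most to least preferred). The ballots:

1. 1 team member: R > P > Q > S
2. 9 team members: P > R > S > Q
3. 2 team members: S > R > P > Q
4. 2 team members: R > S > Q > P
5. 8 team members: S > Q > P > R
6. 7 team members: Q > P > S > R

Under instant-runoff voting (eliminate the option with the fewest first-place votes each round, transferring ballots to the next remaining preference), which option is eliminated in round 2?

Round 1: Q 7, R 3, S 10, P 9. Eliminate R.
Round 2: Q 7, S 12, P 10. Eliminate Q.

Q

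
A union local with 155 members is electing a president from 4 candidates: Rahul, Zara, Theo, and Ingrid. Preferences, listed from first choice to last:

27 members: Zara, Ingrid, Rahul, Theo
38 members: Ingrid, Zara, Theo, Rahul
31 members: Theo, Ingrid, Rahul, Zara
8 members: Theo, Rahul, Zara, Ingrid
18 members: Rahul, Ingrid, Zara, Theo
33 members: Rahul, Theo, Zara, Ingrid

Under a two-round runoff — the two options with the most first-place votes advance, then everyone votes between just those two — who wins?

Rahul

Round 1 first-place votes: Rahul 51, Zara 27, Theo 39, Ingrid 38.
Rahul and Theo advance.
Runoff: Rahul is preferred to Theo by 78 voters; Theo by 77.
Rahul wins the runoff.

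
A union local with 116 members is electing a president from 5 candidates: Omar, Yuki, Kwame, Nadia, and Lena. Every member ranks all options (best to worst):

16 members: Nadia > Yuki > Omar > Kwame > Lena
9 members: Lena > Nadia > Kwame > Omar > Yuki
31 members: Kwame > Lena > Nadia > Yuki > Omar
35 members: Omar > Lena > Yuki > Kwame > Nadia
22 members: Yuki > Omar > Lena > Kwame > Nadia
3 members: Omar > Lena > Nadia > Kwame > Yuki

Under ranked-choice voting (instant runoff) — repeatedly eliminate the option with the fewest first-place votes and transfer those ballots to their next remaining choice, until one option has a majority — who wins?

Omar

Round 1: Omar 38, Yuki 22, Kwame 31, Nadia 16, Lena 9. Eliminate Lena.
Round 2: Omar 38, Yuki 22, Kwame 31, Nadia 25. Eliminate Yuki.
Round 3: Omar 60, Kwame 31, Nadia 25. Omar has a majority.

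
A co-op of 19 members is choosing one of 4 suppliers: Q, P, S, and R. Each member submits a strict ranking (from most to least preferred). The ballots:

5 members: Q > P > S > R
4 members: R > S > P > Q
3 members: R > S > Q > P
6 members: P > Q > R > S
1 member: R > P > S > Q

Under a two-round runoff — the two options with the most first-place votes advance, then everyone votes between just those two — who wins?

P

Round 1 first-place votes: Q 5, P 6, S 0, R 8.
R and P advance.
Runoff: R is preferred to P by 8 voters; P by 11.
P wins the runoff.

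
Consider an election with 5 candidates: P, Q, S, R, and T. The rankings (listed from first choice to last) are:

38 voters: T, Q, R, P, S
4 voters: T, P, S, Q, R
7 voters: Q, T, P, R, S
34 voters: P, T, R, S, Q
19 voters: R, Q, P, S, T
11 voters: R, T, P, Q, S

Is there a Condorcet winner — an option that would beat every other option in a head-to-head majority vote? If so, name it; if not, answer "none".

T vs P: 60–53 for T.
T vs Q: 87–26 for T.
T vs S: 94–19 for T.
T vs R: 83–30 for T.
T beats every other option head-to-head.

T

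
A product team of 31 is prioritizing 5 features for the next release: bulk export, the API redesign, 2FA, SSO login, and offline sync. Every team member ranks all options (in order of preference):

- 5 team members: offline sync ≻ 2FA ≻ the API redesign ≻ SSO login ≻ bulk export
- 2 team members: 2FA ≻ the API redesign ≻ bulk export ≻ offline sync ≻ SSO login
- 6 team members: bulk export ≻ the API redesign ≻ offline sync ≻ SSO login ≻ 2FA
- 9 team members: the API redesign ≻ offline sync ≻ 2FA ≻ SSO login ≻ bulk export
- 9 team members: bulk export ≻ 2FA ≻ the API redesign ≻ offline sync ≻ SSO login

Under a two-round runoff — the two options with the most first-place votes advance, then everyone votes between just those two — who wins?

the API redesign

Round 1 first-place votes: bulk export 15, the API redesign 9, 2FA 2, SSO login 0, offline sync 5.
bulk export and the API redesign advance.
Runoff: bulk export is preferred to the API redesign by 15 voters; the API redesign by 16.
the API redesign wins the runoff.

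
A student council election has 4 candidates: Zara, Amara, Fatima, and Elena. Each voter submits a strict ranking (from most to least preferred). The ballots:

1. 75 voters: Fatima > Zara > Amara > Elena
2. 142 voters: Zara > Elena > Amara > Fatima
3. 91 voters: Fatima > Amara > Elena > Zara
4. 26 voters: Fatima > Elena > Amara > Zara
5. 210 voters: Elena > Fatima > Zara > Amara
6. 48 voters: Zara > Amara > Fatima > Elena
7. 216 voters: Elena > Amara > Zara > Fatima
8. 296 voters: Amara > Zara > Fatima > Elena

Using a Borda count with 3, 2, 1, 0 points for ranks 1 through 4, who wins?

Amara

Zara: 75·2 + 142·3 + 91·0 + 26·0 + 210·1 + 48·3 + 216·1 + 296·2 = 1738
Amara: 75·1 + 142·1 + 91·2 + 26·1 + 210·0 + 48·2 + 216·2 + 296·3 = 1841
Fatima: 75·3 + 142·0 + 91·3 + 26·3 + 210·2 + 48·1 + 216·0 + 296·1 = 1340
Elena: 75·0 + 142·2 + 91·1 + 26·2 + 210·3 + 48·0 + 216·3 + 296·0 = 1705
Amara has the highest Borda score (1841).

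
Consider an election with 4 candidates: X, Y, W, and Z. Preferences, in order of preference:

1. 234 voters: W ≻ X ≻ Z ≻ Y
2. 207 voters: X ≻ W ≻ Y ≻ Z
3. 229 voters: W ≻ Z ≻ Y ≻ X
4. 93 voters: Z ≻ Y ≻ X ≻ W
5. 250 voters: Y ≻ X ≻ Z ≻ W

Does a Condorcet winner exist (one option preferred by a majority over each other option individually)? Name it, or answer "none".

none

Checking pairwise contests:
Y beats X 572–441.
W beats Y 670–343.
X beats W 550–463.
X beats Z 691–322.
Every option loses at least one head-to-head, so there is no Condorcet winner.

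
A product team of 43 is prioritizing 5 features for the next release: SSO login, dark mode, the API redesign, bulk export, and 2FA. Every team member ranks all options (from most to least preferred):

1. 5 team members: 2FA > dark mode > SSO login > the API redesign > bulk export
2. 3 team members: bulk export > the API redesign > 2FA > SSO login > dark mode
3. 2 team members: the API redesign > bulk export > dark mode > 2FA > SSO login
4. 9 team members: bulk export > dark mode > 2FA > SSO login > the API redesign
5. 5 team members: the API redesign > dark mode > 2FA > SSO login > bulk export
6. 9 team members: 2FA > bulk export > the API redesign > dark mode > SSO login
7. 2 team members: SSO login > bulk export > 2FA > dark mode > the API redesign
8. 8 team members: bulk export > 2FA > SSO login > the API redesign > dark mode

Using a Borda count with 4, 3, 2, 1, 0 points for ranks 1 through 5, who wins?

SSO login: 5·2 + 3·1 + 2·0 + 9·1 + 5·1 + 9·0 + 2·4 + 8·2 = 51
dark mode: 5·3 + 3·0 + 2·2 + 9·3 + 5·3 + 9·1 + 2·1 + 8·0 = 72
the API redesign: 5·1 + 3·3 + 2·4 + 9·0 + 5·4 + 9·2 + 2·0 + 8·1 = 68
bulk export: 5·0 + 3·4 + 2·3 + 9·4 + 5·0 + 9·3 + 2·3 + 8·4 = 119
2FA: 5·4 + 3·2 + 2·1 + 9·2 + 5·2 + 9·4 + 2·2 + 8·3 = 120
2FA has the highest Borda score (120).

2FA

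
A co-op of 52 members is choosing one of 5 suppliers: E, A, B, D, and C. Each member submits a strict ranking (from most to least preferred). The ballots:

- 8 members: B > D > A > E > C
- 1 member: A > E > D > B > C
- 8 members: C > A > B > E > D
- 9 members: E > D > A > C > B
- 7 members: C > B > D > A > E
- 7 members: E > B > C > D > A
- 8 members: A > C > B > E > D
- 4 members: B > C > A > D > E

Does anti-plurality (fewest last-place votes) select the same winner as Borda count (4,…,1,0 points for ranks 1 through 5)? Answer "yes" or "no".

no

Anti-plurality — last-place votes: E 11, A 7, B 9, D 16, C 9. Winner: A.
Borda — scores: E 91, A 109, B 123, D 78, C 119. Winner: B.
The two methods disagree.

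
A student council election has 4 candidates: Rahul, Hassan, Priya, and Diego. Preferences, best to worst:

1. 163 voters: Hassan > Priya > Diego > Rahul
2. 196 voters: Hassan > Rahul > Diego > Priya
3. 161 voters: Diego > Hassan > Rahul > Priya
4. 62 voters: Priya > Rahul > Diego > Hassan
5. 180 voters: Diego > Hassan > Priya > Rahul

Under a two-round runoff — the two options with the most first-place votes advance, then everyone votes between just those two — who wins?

Round 1 first-place votes: Rahul 0, Hassan 359, Priya 62, Diego 341.
Hassan and Diego advance.
Runoff: Hassan is preferred to Diego by 359 voters; Diego by 403.
Diego wins the runoff.

Diego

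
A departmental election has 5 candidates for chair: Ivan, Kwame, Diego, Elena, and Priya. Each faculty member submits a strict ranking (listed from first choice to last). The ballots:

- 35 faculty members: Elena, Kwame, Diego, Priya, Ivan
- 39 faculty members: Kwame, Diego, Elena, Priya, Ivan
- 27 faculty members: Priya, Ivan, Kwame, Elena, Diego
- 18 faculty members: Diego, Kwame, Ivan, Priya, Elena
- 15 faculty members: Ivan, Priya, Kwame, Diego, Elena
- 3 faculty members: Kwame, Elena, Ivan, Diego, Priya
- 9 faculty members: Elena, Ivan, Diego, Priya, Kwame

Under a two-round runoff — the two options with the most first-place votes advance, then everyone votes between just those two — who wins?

Round 1 first-place votes: Ivan 15, Kwame 42, Diego 18, Elena 44, Priya 27.
Elena and Kwame advance.
Runoff: Elena is preferred to Kwame by 44 voters; Kwame by 102.
Kwame wins the runoff.

Kwame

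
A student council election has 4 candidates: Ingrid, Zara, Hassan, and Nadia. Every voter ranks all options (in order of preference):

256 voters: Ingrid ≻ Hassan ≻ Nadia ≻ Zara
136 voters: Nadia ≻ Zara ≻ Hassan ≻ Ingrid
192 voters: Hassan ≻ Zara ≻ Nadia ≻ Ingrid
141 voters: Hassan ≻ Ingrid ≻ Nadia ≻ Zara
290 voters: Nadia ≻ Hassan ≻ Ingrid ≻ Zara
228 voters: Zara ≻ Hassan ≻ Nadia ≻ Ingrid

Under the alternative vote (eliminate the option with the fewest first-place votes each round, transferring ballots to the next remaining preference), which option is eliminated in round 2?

Round 1: Ingrid 256, Zara 228, Hassan 333, Nadia 426. Eliminate Zara.
Round 2: Ingrid 256, Hassan 561, Nadia 426. Eliminate Ingrid.

Ingrid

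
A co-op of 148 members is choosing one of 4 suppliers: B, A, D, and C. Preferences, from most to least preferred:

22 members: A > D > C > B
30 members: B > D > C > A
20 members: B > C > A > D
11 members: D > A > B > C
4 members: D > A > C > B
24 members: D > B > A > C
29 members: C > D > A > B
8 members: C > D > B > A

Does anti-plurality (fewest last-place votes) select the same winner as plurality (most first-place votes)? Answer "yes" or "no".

no

Anti-plurality — last-place votes: B 55, A 38, D 20, C 35. Winner: D.
Plurality — first-place votes: B 50, A 22, D 39, C 37. Winner: B.
The two methods disagree.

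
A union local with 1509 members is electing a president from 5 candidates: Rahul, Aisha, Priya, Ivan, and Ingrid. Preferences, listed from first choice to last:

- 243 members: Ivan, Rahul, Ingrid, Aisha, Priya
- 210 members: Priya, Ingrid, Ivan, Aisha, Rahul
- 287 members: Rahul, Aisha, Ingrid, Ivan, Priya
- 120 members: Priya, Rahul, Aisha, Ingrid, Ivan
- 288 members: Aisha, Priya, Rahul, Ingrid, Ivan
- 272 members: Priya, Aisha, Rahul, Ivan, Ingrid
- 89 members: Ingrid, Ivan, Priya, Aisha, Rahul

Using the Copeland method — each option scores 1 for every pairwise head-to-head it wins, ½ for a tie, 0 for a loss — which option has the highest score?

Aisha

Rahul: beats Ivan and Ingrid; loses to Aisha and Priya → score 2.
Aisha: beats Rahul, Priya, Ivan, and Ingrid → score 4.
Priya: beats Rahul, Ivan, and Ingrid; loses to Aisha → score 3.
Ivan: loses to Rahul, Aisha, Priya, and Ingrid → score 0.
Ingrid: beats Ivan; loses to Rahul, Aisha, and Priya → score 1.
Aisha has the best pairwise record.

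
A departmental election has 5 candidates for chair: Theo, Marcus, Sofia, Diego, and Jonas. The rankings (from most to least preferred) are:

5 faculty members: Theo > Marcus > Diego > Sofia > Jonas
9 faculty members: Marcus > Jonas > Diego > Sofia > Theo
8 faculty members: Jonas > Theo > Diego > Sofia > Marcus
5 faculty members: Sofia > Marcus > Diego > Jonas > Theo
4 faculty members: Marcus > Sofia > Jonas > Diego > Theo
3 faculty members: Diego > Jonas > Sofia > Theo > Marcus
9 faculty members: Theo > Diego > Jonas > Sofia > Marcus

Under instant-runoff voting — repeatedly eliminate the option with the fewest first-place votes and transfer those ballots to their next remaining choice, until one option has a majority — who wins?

Round 1: Theo 14, Marcus 13, Sofia 5, Diego 3, Jonas 8. Eliminate Diego.
Round 2: Theo 14, Marcus 13, Sofia 5, Jonas 11. Eliminate Sofia.
Round 3: Theo 14, Marcus 18, Jonas 11. Eliminate Jonas.
Round 4: Theo 25, Marcus 18. Theo has a majority.

Theo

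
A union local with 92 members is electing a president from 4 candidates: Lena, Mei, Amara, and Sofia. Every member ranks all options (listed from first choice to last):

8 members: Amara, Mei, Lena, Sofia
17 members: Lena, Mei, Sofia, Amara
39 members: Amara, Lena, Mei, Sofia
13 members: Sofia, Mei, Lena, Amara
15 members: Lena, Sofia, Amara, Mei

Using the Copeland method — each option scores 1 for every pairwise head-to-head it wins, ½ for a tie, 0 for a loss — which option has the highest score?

Amara

Lena: beats Mei and Sofia; loses to Amara → score 2.
Mei: beats Sofia; loses to Lena and Amara → score 1.
Amara: beats Lena, Mei, and Sofia → score 3.
Sofia: loses to Lena, Mei, and Amara → score 0.
Amara has the best pairwise record.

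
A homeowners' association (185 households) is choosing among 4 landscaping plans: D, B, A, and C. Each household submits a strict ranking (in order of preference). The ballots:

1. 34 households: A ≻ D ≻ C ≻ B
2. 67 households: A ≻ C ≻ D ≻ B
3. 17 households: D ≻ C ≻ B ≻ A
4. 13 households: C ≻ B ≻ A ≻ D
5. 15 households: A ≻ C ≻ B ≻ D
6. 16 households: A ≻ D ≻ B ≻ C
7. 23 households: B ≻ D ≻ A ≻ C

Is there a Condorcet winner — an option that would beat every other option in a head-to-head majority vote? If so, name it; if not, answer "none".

A

A vs D: 145–40 for A.
A vs B: 132–53 for A.
A vs C: 155–30 for A.
A beats every other option head-to-head.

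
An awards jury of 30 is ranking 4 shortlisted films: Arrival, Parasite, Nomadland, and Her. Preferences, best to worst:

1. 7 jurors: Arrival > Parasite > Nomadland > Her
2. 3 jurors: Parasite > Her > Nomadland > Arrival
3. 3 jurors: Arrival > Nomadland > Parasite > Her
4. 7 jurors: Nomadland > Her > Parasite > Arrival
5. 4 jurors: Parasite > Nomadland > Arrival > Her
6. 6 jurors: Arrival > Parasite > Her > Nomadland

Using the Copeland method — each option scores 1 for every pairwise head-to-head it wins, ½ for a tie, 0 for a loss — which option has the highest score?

Arrival

Arrival: beats Parasite, Nomadland, and Her → score 3.
Parasite: beats Nomadland and Her; loses to Arrival → score 2.
Nomadland: beats Her; loses to Arrival and Parasite → score 1.
Her: loses to Arrival, Parasite, and Nomadland → score 0.
Arrival has the best pairwise record.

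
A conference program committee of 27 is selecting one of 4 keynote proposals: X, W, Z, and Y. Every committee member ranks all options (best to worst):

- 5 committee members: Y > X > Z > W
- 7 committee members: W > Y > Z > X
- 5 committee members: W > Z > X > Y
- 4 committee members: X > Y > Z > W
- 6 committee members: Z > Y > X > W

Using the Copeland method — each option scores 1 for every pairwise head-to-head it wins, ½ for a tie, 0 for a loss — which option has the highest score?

Y

X: beats W; loses to Z and Y → score 1.
W: loses to X, Z, and Y → score 0.
Z: beats X and W; loses to Y → score 2.
Y: beats X, W, and Z → score 3.
Y has the best pairwise record.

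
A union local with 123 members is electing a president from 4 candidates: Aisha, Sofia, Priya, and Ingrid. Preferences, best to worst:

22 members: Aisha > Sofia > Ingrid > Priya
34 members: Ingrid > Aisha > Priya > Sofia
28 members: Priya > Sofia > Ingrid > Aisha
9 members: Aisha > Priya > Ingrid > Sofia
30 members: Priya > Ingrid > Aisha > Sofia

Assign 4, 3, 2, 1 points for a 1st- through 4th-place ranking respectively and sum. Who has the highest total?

Aisha: 22·4 + 34·3 + 28·1 + 9·4 + 30·2 = 314
Sofia: 22·3 + 34·1 + 28·3 + 9·1 + 30·1 = 223
Priya: 22·1 + 34·2 + 28·4 + 9·3 + 30·4 = 349
Ingrid: 22·2 + 34·4 + 28·2 + 9·2 + 30·3 = 344
Priya has the highest Borda score (349).

Priya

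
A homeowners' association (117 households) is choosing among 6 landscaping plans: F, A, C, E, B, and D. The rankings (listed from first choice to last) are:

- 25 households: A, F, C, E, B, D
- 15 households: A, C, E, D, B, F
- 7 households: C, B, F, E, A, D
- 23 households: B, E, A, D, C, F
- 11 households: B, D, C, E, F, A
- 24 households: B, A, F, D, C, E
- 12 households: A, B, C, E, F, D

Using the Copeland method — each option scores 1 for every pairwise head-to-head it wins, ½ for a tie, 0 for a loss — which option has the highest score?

B

F: beats D; loses to A, C, E, and B → score 1.
A: beats F, C, E, and D; loses to B → score 4.
C: beats F, E, and D; loses to A and B → score 3.
E: beats F and D; loses to A, C, and B → score 2.
B: beats F, A, C, E, and D → score 5.
D: loses to F, A, C, E, and B → score 0.
B has the best pairwise record.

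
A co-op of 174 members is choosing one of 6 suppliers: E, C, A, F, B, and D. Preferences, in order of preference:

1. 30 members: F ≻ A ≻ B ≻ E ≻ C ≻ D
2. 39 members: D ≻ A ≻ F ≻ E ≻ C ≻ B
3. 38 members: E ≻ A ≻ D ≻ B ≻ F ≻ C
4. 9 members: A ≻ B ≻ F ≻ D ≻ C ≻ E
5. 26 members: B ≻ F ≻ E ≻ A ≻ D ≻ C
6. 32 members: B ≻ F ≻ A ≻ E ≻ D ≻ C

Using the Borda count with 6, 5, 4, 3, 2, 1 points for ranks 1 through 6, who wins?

A

E: 30·3 + 39·3 + 38·6 + 9·1 + 26·4 + 32·3 = 644
C: 30·2 + 39·2 + 38·1 + 9·2 + 26·1 + 32·1 = 252
A: 30·5 + 39·5 + 38·5 + 9·6 + 26·3 + 32·4 = 795
F: 30·6 + 39·4 + 38·2 + 9·4 + 26·5 + 32·5 = 738
B: 30·4 + 39·1 + 38·3 + 9·5 + 26·6 + 32·6 = 666
D: 30·1 + 39·6 + 38·4 + 9·3 + 26·2 + 32·2 = 559
A has the highest Borda score (795).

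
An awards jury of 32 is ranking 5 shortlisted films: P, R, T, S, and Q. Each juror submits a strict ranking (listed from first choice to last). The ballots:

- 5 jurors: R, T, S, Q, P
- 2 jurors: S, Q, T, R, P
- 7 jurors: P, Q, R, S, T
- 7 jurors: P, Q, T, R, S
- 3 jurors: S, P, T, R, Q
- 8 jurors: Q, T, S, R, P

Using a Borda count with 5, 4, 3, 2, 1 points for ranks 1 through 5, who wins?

P: 5·1 + 2·1 + 7·5 + 7·5 + 3·4 + 8·1 = 97
R: 5·5 + 2·2 + 7·3 + 7·2 + 3·2 + 8·2 = 86
T: 5·4 + 2·3 + 7·1 + 7·3 + 3·3 + 8·4 = 95
S: 5·3 + 2·5 + 7·2 + 7·1 + 3·5 + 8·3 = 85
Q: 5·2 + 2·4 + 7·4 + 7·4 + 3·1 + 8·5 = 117
Q has the highest Borda score (117).

Q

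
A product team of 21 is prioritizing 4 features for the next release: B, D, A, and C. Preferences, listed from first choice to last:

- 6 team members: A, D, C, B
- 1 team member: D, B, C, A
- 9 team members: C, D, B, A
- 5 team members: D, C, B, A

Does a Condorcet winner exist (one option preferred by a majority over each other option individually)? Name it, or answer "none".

D

D vs B: 21–0 for D.
D vs A: 15–6 for D.
D vs C: 12–9 for D.
D beats every other option head-to-head.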